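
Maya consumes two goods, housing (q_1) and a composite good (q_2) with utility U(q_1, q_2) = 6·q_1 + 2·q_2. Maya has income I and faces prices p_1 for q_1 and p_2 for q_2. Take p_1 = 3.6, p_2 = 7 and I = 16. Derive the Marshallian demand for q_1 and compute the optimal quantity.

q_1* = 4.4444

Linear utility — the consumer picks whichever good has higher MU/price: 6/3.6 = 1.6667 vs 2/7 = 0.2857.
q_1 gives more utility per dollar, so spend all income on q_1: q_1* = I/p_1, q_2* = 0.
Numerically: q_1* = 4.4444, q_2* = 0.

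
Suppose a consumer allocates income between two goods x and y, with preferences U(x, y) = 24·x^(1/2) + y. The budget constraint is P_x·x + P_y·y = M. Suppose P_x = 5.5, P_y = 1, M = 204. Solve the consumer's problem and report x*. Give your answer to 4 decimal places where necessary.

Set MRS = P_x/P_y: 12·x^(−1/2) = P_x/P_y.
Solve: √x = 12·P_y/P_x, so x*(P_x,P_y) = (12·P_y/P_x)², and y* = (M − P_x·x*)/P_y.
Plugging in: x* = (12·1/5.5)² = 4.7603.

x* = 4.7603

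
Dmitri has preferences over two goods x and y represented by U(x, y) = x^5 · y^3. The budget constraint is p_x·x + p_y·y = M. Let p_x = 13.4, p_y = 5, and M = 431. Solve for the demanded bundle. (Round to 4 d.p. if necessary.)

At p_x=13.4, p_y=5, M=431: x* = 0.625·431/13.4 = 20.1026, y* = 32.325.

x* = 20.1026, y* = 32.325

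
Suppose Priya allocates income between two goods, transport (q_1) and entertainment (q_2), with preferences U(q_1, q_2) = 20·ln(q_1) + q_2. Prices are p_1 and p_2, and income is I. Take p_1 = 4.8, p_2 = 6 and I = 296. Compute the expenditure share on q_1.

Set MRS = p_1/p_2: (20/q_1)/1 = p_1/p_2.
So q_1*(p_1,p_2) = 20·p_2/p_1, independent of income; and q_2* = (I − 20·p_2)/p_2.
At the given prices: q_1* = 20·6/4.8 = 25, and q_2* = 29.3333.
Expenditure on q_1: 4.8·25 = 120; share = 0.4054.

share on q_1 = 0.4054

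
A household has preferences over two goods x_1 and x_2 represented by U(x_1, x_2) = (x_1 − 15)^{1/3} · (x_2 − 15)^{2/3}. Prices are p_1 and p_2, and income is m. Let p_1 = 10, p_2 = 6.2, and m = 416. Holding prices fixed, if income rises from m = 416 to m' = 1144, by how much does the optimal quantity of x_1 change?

Δx_1* = 24.2667

MRS = (1/2)·(x_2−15)/(x_1−15). Tangency with p_1/p_2 gives x_2−15 = 2·(p_1/p_2)·(x_1−15).
After buying the subsistence bundle (15, 15), a share 1/3 of the remaining income goes to x_1: x_1* = 15 + 1/3·(m − 15p_1 − 15p_2)/p_1.
Discretionary income = 416 − 15·10 − 15·6.2 = 173; x_1* = 15 + 1/3·173/10 = 20.7667.
At m' = 1144: x_1* = 45.0333. Change: 45.0333 − 20.7667 = 24.2667.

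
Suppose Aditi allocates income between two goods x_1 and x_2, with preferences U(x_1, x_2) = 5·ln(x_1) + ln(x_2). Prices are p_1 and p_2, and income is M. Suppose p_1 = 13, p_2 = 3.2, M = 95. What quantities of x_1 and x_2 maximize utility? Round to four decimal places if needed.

Demand: x_1*(p_1,p_2,M) = 5/6·M/p_1 and x_2* = 1/6·M/p_2.
At p_1=13, p_2=3.2, M=95: x_1* = 5/6·95/13 = 6.0897, x_2* = 4.9479.

x_1* = 6.0897, x_2* = 4.9479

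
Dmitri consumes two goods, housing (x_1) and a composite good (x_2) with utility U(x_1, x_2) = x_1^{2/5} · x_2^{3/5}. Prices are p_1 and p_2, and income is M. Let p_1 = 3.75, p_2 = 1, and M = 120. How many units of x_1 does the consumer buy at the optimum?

Tangency: MRS = (2/3)·x_2/x_1 = p_1/p_2.
Rearranging, p_2·x_2 = (3/2)·p_1·x_1. Substituting into the budget gives p_1·x_1·(1 + (3/2)) = M.
Demand: x_1*(p_1,p_2,M) = 0.4·M/p_1 and x_2* = 0.6·M/p_2.
At p_1=3.75, p_2=1, M=120: x_1* = 0.4·120/3.75 = 12.8.

x_1* = 12.8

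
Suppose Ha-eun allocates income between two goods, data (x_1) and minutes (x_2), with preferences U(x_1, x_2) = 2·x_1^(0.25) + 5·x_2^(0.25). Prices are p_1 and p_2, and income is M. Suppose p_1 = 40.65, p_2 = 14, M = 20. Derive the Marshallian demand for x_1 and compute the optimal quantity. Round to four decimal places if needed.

MRS = MU_x_1/MU_x_2 = (2/5)·(x_2/x_1)^(0.75). Set equal to p_1/p_2.
Hence x_2/x_1 = ((5/2)·p_1/p_2)^(1/(0.75)), i.e. raised to the 4/3 power.
With the ratio pinned down, the budget gives x_1* = M/(p_1 + p_2·(x_2/x_1)) and x_2* = (x_2/x_1)·x_1*.
Numerically x_2/x_1 = 14.054973, so x_1* = 20/(40.65 + 14·14.054973) = 0.0842.

x_1* = 0.0842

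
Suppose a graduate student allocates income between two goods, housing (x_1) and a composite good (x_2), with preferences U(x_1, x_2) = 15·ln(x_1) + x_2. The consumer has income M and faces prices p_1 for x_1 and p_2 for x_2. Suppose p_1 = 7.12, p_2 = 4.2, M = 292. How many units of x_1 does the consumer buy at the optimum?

x_1* = 8.8483

MU_x_1 = 15/x_1, MU_x_2 = 1. Tangency: 15/x_1 = p_1/p_2.
So x_1*(p_1,p_2) = 15·p_2/p_1, independent of income; and x_2* = (M − 15·p_2)/p_2.
At the given prices: x_1* = 15·4.2/7.12 = 8.8483.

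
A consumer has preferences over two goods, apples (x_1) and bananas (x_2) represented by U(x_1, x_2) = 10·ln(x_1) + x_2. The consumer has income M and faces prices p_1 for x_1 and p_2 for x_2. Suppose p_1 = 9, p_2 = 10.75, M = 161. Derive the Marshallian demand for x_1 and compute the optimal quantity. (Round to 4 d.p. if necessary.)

x_1* = 11.9444

So x_1*(p_1,p_2) = 10·p_2/p_1, independent of income; and x_2* = (M − 10·p_2)/p_2.
At the given prices: x_1* = 10·10.75/9 = 11.9444.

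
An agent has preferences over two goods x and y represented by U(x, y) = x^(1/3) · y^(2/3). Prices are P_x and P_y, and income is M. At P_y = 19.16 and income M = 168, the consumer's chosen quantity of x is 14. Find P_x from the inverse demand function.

P_x = 4

Tangency: MRS = (1/2)·y/x = P_x/P_y.
So 1/3·P_y·y = 2/3·P_x·x; combined with the budget, a share 1/3 of income goes to x.
Demand: x*(P_x,P_y,M) = 1/3·M/P_x and y* = 2/3·M/P_y.
Set x* = 14 in the demand function and solve for P_x: P_x = 4.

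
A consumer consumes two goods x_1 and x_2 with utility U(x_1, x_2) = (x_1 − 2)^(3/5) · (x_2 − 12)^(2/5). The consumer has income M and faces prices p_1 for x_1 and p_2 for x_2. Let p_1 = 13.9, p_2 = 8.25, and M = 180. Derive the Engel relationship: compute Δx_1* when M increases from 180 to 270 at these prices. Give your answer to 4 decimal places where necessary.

Let x_1' = x_1−2, x_2' = x_2−12. MRS = (3/2)·x_2'/x_1' = p_1/p_2.
After buying the subsistence bundle (2, 12), a share 0.6 of the remaining income goes to x_1: x_1* = 2 + 0.6·(M − 2p_1 − 12p_2)/p_1.
Discretionary income = 180 − 2·13.9 − 12·8.25 = 53.2; x_1* = 2 + 0.6·53.2/13.9 = 4.2964.
At M' = 270: x_1* = 8.1813. Change: 8.1813 − 4.2964 = 3.8849.

Δx_1* = 3.8849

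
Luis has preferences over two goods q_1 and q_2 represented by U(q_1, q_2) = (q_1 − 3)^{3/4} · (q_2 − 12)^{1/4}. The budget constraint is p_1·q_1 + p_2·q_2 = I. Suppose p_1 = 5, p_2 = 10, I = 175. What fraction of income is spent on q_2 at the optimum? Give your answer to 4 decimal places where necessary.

Substituting into the budget: q_1* = 3 + 0.75·(I − 3·p_1 − 12·p_2)/p_1, and q_2* = 12 + 0.25·(…)/p_2.
Discretionary income = 175 − 3·5 − 12·10 = 40; q_1* = 3 + 0.75·40/5 = 9; q_2* = 12 + 0.25·40/10 = 13.
Expenditure on q_2: 10·13 = 130; share = 0.7429.

share on q_2 = 0.7429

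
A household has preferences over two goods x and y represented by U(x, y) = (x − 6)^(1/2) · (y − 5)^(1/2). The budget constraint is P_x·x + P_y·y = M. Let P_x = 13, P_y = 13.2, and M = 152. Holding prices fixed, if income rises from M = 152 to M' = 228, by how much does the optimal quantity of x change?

MRS = (y−5)/(x−6). Tangency with P_x/P_y gives y−5 = (P_x/P_y)·(x−6).
Substituting into the budget: x* = 6 + 0.5·(M − 6·P_x − 5·P_y)/P_x, and y* = 5 + 0.5·(…)/P_y.
Discretionary income = 152 − 6·13 − 5·13.2 = 8; x* = 6 + 0.5·8/13 = 6.3077.
At M' = 228: x* = 9.2308. Change: 9.2308 − 6.3077 = 2.9231.

Δx* = 2.9231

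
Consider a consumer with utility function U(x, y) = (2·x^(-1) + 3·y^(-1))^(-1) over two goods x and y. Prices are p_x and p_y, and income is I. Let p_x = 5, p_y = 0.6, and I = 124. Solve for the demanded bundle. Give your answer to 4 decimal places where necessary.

x* = 17.4125, y* = 61.5625

MRS = MU_x/MU_y = (2/3)·(y/x)^(2). Set equal to p_x/p_y.
Hence y/x = ((3/2)·p_x/p_y)^(1/(2)), i.e. raised to the 0.5 power.
With the ratio pinned down, the budget gives x* = I/(p_x + p_y·(y/x)) and y* = (y/x)·x*.
Numerically y/x = 3.535534, so x* = 124/(5 + 0.6·3.535534) = 17.4125 and y* = 3.535534·17.4125 = 61.5625.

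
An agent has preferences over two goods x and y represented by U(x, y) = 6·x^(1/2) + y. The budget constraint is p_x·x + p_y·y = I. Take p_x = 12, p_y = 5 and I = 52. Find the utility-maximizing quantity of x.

MU_x = 3/√x, MU_y = 1. Tangency: 3/√x = p_x/p_y.
Solve: √x = 3·p_y/p_x, so x*(p_x,p_y) = (3·p_y/p_x)², and y* = (I − p_x·x*)/p_y.
Plugging in: x* = (3·5/12)² = 1.5625.

x* = 1.5625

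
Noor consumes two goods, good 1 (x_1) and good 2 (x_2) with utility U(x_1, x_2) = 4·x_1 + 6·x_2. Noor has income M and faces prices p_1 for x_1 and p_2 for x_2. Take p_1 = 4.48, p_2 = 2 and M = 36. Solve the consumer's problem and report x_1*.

x_1* = 0

Perfect substitutes: compare marginal utility per dollar. 4/p_1 vs 6/p_2 → 0.8929 vs 3.
x_2 gives more utility per dollar, so spend all income on x_2: x_2* = M/p_2, x_1* = 0.
Numerically: x_1* = 0, x_2* = 18.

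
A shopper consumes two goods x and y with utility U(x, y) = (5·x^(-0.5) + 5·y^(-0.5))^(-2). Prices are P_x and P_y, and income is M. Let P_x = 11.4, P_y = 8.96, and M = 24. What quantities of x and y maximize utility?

x* = 1.0949, y* = 1.2856

Substitute y = (y/x)·x into the budget: x* = M/(P_x + P_y·(y/x)).
Numerically y/x = 1.174171, so x* = 24/(11.4 + 8.96·1.174171) = 1.0949 and y* = 1.174171·1.0949 = 1.2856.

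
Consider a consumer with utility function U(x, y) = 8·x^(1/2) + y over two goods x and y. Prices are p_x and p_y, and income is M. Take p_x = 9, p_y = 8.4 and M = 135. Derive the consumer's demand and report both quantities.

MU_x = 4/√x, MU_y = 1. Tangency: 4/√x = p_x/p_y.
Solve: √x = 4·p_y/p_x, so x*(p_x,p_y) = (4·p_y/p_x)², and y* = (M − p_x·x*)/p_y.
Plugging in: x* = (4·8.4/9)² = 13.9378, y* = 1.1381.

x* = 13.9378, y* = 1.1381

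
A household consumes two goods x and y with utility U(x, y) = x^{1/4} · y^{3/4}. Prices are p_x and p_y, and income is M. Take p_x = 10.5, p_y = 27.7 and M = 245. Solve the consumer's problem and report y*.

Tangency: MRS = (1/3)·y/x = p_x/p_y.
So 0.25·p_y·y = 0.75·p_x·x; combined with the budget, a share 0.25 of income goes to x.
Demand: x*(p_x,p_y,M) = 0.25·M/p_x and y* = 0.75·M/p_y.
At p_x=10.5, p_y=27.7, M=245: y* = 0.75·245/27.7 = 6.6336.

y* = 6.6336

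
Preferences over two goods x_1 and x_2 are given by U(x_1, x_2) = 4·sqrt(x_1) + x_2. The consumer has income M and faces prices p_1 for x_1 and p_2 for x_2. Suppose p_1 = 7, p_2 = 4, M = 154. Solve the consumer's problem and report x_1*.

x_1* = 1.3061

MU_x_1 = 2/√x_1, MU_x_2 = 1. Tangency: 2/√x_1 = p_1/p_2.
Solve: √x_1 = 2·p_2/p_1, so x_1*(p_1,p_2) = (2·p_2/p_1)², and x_2* = (M − p_1·x_1*)/p_2.
Plugging in: x_1* = (2·4/7)² = 1.3061.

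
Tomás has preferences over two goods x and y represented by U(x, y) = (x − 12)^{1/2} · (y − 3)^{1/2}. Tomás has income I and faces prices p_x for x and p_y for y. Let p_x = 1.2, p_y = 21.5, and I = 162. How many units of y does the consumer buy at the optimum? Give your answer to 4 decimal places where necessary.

MRS = (y−3)/(x−12). Tangency with p_x/p_y gives y−3 = (p_x/p_y)·(x−12).
After buying the subsistence bundle (12, 3), a share 0.5 of the remaining income goes to x: x* = 12 + 0.5·(I − 12p_x − 3p_y)/p_x.
Discretionary income = 162 − 12·1.2 − 3·21.5 = 83.1; y* = 3 + 0.5·83.1/21.5 = 4.9326.

y* = 4.9326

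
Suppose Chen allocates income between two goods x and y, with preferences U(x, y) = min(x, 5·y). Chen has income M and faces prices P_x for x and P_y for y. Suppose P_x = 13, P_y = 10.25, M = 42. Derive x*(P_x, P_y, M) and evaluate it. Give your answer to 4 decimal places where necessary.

x* = 2.7907

With perfect complements, no substitution: consume in ratio x:y = 5:1.
Budget: P_x·x + P_y·(1/5)·x = M, so (5·P_x + P_y)·x = 5·M.
Demand: x*(P_x,P_y,M) = 5·M/(5·P_x + P_y), y* = M/(5·P_x + P_y).
Here 5·13 + 10.25 = 75.25, giving x* = 2.7907.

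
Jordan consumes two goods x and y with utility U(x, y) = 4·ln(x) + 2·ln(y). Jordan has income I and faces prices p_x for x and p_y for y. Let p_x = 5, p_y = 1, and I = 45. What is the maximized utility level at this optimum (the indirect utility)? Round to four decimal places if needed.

The MRS is 2·y/x. Set MRS = p_x/p_y.
Rearranging, p_y·y = (1/2)·p_x·x. Substituting into the budget gives p_x·x·(1 + (1/2)) = I.
Demand: x*(p_x,p_y,I) = 2/3·I/p_x and y* = 1/3·I/p_y.
At p_x=5, p_y=1, I=45: x* = 2/3·45/5 = 6, y* = 15.
Utility at the optimum: U(6, 15) = 12.5831.

V = 12.5831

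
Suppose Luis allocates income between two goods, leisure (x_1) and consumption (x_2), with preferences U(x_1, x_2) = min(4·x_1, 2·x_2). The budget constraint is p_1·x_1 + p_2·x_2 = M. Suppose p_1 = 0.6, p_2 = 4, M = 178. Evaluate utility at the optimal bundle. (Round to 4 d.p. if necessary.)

With perfect complements, no substitution: consume in ratio x_1:x_2 = 2:4.
Budget: p_1·x_1 + p_2·2·x_1 = M, so (2·p_1 + 4·p_2)·x_1 = 2·M.
Demand: x_1*(p_1,p_2,M) = 2·M/(2·p_1 + 4·p_2), x_2* = 4·M/(2·p_1 + 4·p_2).
Here 2·0.6 + 4·4 = 17.2, giving x_1* = 20.6977 and x_2* = 41.3953.
Utility at the optimum: U(20.6977, 41.3953) = 82.7907.

V = 82.7907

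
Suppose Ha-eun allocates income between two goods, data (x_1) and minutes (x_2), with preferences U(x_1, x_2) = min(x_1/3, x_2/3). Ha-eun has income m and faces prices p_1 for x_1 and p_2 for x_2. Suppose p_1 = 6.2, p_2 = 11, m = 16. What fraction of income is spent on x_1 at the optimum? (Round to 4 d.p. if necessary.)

Leontief preferences: the optimum is at the kink where x_1/3 = x_2/3, i.e. x_2 = x_1.
Budget: p_1·x_1 + p_2·x_1 = m, so (3·p_1 + 3·p_2)·x_1 = 3·m.
Demand: x_1*(p_1,p_2,m) = 3·m/(3·p_1 + 3·p_2), x_2* = 3·m/(3·p_1 + 3·p_2).
Here 3·6.2 + 3·11 = 51.6, giving x_1* = 0.9302 and x_2* = 0.9302.
Expenditure on x_1: 6.2·0.9302 = 5.7674; share = 0.3605.

share on x_1 = 0.3605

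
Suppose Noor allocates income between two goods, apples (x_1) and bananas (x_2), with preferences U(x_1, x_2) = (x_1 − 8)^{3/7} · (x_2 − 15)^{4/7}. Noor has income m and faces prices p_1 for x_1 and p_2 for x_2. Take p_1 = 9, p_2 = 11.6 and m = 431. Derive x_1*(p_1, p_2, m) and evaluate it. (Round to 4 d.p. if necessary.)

This is Cobb-Douglas in (x_1−8, x_2−15): tangency gives 3/7·p_2·(x_2−15) = 4/7·p_1·(x_1−8).
After buying the subsistence bundle (8, 15), a share 3/7 of the remaining income goes to x_1: x_1* = 8 + 3/7·(m − 8p_1 − 15p_2)/p_1.
Discretionary income = 431 − 8·9 − 15·11.6 = 185; x_1* = 8 + 3/7·185/9 = 16.8095.

x_1* = 16.8095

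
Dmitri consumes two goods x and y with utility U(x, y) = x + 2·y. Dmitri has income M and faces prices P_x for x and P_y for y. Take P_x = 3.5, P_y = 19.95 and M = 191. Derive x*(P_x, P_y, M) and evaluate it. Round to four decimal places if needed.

x* = 54.5714

Perfect substitutes: compare marginal utility per dollar. 1/P_x vs 2/P_y → 0.2857 vs 0.1003.
x gives more utility per dollar, so spend all income on x: x* = M/P_x, y* = 0.
Numerically: x* = 54.5714, y* = 0.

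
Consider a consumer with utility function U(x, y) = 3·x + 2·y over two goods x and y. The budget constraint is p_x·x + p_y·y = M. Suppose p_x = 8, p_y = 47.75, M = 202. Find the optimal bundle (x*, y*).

x* = 25.25, y* = 0

Perfect substitutes: compare marginal utility per dollar. 3/p_x vs 2/p_y → 0.375 vs 0.0419.
x gives more utility per dollar, so spend all income on x: x* = M/p_x, y* = 0.
Numerically: x* = 25.25, y* = 0.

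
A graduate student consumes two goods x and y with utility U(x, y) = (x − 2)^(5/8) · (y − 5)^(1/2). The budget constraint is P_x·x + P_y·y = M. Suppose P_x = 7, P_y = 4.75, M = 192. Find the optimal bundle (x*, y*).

x* = 14.2421, y* = 19.4327

MRS = (5/4)·(y−5)/(x−2). Tangency with P_x/P_y gives y−5 = (4/5)·(P_x/P_y)·(x−2).
After buying the subsistence bundle (2, 5), a share 5/9 of the remaining income goes to x: x* = 2 + 5/9·(M − 2P_x − 5P_y)/P_x.
Discretionary income = 192 − 2·7 − 5·4.75 = 154.25; x* = 2 + 5/9·154.25/7 = 14.2421; y* = 5 + 4/9·154.25/4.75 = 19.4327.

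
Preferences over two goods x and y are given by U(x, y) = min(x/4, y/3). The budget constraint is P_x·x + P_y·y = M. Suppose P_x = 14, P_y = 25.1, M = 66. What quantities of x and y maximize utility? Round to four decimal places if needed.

Leontief preferences: the optimum is at the kink where x/4 = y/3, i.e. y = (3/4)·x.
Budget: P_x·x + P_y·(3/4)·x = M, so (4·P_x + 3·P_y)·x = 4·M.
Demand: x*(P_x,P_y,M) = 4·M/(4·P_x + 3·P_y), y* = 3·M/(4·P_x + 3·P_y).
Here 4·14 + 3·25.1 = 131.3, giving x* = 2.0107 and y* = 1.508.

x* = 2.0107, y* = 1.508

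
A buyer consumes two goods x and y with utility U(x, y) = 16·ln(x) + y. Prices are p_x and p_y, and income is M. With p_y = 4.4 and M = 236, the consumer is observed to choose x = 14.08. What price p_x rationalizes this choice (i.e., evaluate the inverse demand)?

p_x = 5

Set MRS = p_x/p_y: (16/x)/1 = p_x/p_y.
So x*(p_x,p_y) = 16·p_y/p_x, independent of income; and y* = (M − 16·p_y)/p_y.
Set x* = 14.08 in the demand function and solve for p_x: p_x = 5.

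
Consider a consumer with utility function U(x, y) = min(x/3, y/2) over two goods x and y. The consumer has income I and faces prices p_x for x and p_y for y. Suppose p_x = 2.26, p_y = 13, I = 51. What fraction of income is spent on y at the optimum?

With perfect complements, no substitution: consume in ratio x:y = 3:2.
Budget: p_x·x + p_y·(2/3)·x = I, so (3·p_x + 2·p_y)·x = 3·I.
Demand: x*(p_x,p_y,I) = 3·I/(3·p_x + 2·p_y), y* = 2·I/(3·p_x + 2·p_y).
Here 3·2.26 + 2·13 = 32.78, giving x* = 4.6675 and y* = 3.1117.
Expenditure on y: 13·3.1117 = 40.4515; share = 0.7932.

share on y = 0.7932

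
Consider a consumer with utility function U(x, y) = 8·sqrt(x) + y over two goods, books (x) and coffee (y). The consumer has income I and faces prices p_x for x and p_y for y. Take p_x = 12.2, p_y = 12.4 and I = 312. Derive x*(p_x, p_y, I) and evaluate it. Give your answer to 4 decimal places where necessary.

Utility is quasi-linear in y; the FOC for x is 4/√x = p_x/p_y.
Thus x* = (4·p_y/p_x)² — independent of I — with the rest of income spent on y.
Plugging in: x* = (4·12.4/12.2)² = 16.5289.

x* = 16.5289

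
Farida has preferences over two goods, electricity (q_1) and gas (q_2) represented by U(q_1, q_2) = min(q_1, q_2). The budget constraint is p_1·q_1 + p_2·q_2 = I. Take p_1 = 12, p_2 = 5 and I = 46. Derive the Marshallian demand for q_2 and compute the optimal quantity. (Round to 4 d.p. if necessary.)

Demand: q_1*(p_1,p_2,I) = I/(p_1 + p_2), q_2* = I/(p_1 + p_2).
Here 12 + 5 = 17, giving q_2* = 2.7059.

q_2* = 2.7059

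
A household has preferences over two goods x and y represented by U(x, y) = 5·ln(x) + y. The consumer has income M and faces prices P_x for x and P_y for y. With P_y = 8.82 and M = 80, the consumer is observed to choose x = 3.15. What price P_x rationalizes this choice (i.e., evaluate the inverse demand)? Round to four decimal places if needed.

P_x = 14

Set MRS = P_x/P_y: (5/x)/1 = P_x/P_y.
So x*(P_x,P_y) = 5·P_y/P_x, independent of income; and y* = (M − 5·P_y)/P_y.
Set x* = 3.15 in the demand function and solve for P_x: P_x = 14.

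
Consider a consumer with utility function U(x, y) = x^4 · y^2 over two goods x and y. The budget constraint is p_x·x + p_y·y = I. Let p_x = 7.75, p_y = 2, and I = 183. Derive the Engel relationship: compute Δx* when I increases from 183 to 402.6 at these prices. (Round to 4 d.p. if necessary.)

Δx* = 18.8903

Demand: x*(p_x,p_y,I) = 2/3·I/p_x and y* = 1/3·I/p_y.
At p_x=7.75, p_y=2, I=183: x* = 2/3·183/7.75 = 15.7419.
At I' = 402.6: x* = 34.6323. Change: 34.6323 − 15.7419 = 18.8903.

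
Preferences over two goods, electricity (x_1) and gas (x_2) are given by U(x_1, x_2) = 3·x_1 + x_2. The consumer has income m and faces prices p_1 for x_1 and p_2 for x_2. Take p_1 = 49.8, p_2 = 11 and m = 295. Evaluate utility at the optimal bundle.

Linear utility — the consumer picks whichever good has higher MU/price: 3/49.8 = 0.0602 vs 1/11 = 0.0909.
x_2 gives more utility per dollar, so spend all income on x_2: x_2* = m/p_2, x_1* = 0.
Numerically: x_1* = 0, x_2* = 26.8182.
Utility at the optimum: U(0, 26.8182) = 26.8182.

V = 26.8182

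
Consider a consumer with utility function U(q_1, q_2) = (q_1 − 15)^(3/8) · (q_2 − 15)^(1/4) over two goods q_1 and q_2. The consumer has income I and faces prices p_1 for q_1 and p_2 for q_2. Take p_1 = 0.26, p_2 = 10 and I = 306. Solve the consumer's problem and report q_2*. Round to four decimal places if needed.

q_2* = 21.084

This is Cobb-Douglas in (q_1−15, q_2−15): tangency gives 0.375·p_2·(q_2−15) = 0.25·p_1·(q_1−15).
After buying the subsistence bundle (15, 15), a share 0.6 of the remaining income goes to q_1: q_1* = 15 + 0.6·(I − 15p_1 − 15p_2)/p_1.
Discretionary income = 306 − 15·0.26 − 15·10 = 152.1; q_2* = 15 + 0.4·152.1/10 = 21.084.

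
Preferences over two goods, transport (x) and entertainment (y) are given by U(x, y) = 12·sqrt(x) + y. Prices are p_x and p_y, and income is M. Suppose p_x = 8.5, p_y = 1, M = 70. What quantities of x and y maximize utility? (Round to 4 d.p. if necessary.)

x* = 0.4983, y* = 65.7647

Utility is quasi-linear in y; the FOC for x is 6/√x = p_x/p_y.
Thus x* = (6·p_y/p_x)² — independent of M — with the rest of income spent on y.
Plugging in: x* = (6·1/8.5)² = 0.4983, y* = 65.7647.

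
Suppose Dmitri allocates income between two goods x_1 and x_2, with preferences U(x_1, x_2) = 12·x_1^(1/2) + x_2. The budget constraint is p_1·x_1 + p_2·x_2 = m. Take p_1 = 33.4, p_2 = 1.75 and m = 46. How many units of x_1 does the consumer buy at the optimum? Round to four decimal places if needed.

x_1* = 0.0988

Solve: √x_1 = 6·p_2/p_1, so x_1*(p_1,p_2) = (6·p_2/p_1)², and x_2* = (m − p_1·x_1*)/p_2.
Plugging in: x_1* = (6·1.75/33.4)² = 0.0988.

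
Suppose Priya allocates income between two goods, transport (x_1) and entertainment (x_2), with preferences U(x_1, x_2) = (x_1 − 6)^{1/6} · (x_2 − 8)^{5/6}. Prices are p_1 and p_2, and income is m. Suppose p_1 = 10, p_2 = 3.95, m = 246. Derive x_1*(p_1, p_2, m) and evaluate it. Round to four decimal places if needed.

x_1* = 8.5733

Discretionary income = 246 − 6·10 − 8·3.95 = 154.4; x_1* = 6 + 1/6·154.4/10 = 8.5733.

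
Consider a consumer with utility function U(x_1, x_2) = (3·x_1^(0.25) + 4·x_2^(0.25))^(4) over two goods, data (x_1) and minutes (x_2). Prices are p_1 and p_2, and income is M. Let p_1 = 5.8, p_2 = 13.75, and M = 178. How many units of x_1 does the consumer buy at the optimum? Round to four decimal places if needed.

MU_x_1 ∝ 3·x_1^(-0.75), MU_x_2 ∝ 4·x_2^(-0.75), so MRS = (3/4)·(x_2/x_1)^(0.75) = p_1/p_2.
Hence x_2/x_1 = ((4/3)·p_1/p_2)^(1/(0.75)), i.e. raised to the 4/3 power.
Substitute x_2 = (x_2/x_1)·x_1 into the budget: x_1* = M/(p_1 + p_2·(x_2/x_1)).
Numerically x_2/x_1 = 0.46425, so x_1* = 178/(5.8 + 13.75·0.46425) = 14.61.

x_1* = 14.61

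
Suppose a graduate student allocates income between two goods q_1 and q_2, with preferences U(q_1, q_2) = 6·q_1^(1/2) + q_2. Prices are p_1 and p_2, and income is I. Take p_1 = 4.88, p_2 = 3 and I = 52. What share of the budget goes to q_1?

share on q_1 = 0.3192

Plugging in: q_1* = (3·3/4.88)² = 3.4013, q_2* = 11.8005.
Expenditure on q_1: 4.88·3.4013 = 16.5984; share = 0.3192.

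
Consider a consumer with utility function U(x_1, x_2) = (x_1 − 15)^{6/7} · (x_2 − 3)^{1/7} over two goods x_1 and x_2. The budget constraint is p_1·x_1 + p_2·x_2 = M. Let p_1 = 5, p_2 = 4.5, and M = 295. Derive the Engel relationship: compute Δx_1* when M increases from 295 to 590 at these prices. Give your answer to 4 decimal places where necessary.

MRS = 6·(x_2−3)/(x_1−15). Tangency with p_1/p_2 gives x_2−3 = (1/6)·(p_1/p_2)·(x_1−15).
After buying the subsistence bundle (15, 3), a share 6/7 of the remaining income goes to x_1: x_1* = 15 + 6/7·(M − 15p_1 − 3p_2)/p_1.
Discretionary income = 295 − 15·5 − 3·4.5 = 206.5; x_1* = 15 + 6/7·206.5/5 = 50.4.
At M' = 590: x_1* = 100.9714. Change: 100.9714 − 50.4 = 50.5714.

Δx_1* = 50.5714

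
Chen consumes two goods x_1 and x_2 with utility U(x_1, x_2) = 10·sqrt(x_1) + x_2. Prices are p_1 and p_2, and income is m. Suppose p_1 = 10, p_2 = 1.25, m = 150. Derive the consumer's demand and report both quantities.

x_1* = 0.3906, x_2* = 116.875

MU_x_1 = 5/√x_1, MU_x_2 = 1. Tangency: 5/√x_1 = p_1/p_2.
Thus x_1* = (5·p_2/p_1)² — independent of m — with the rest of income spent on x_2.
Plugging in: x_1* = (5·1.25/10)² = 0.3906, x_2* = 116.875.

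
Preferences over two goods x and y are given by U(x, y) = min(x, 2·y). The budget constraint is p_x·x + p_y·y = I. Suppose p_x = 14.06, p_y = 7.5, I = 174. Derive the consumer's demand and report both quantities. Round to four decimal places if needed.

With perfect complements, no substitution: consume in ratio x:y = 2:1.
Budget: p_x·x + p_y·(1/2)·x = I, so (2·p_x + p_y)·x = 2·I.
Demand: x*(p_x,p_y,I) = 2·I/(2·p_x + p_y), y* = I/(2·p_x + p_y).
Here 2·14.06 + 7.5 = 35.62, giving x* = 9.7698 and y* = 4.8849.

x* = 9.7698, y* = 4.8849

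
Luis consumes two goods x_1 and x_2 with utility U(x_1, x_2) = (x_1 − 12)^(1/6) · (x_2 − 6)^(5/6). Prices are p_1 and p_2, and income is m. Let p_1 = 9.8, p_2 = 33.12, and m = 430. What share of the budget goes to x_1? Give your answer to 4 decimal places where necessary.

share on x_1 = 0.3176

MRS = (1/5)·(x_2−6)/(x_1−12). Tangency with p_1/p_2 gives x_2−6 = 5·(p_1/p_2)·(x_1−12).
After buying the subsistence bundle (12, 6), a share 1/6 of the remaining income goes to x_1: x_1* = 12 + 1/6·(m − 12p_1 − 6p_2)/p_1.
Discretionary income = 430 − 12·9.8 − 6·33.12 = 113.68; x_1* = 12 + 1/6·113.68/9.8 = 13.9333; x_2* = 6 + 5/6·113.68/33.12 = 8.8603.
Expenditure on x_1: 9.8·13.9333 = 136.5467; share = 0.3176.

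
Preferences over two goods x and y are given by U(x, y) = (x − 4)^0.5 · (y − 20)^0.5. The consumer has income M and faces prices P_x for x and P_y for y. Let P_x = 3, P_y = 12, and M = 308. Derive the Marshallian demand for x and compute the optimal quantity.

Let x' = x−4, y' = y−20. MRS = y'/x' = P_x/P_y.
After buying the subsistence bundle (4, 20), a share 0.5 of the remaining income goes to x: x* = 4 + 0.5·(M − 4P_x − 20P_y)/P_x.
Discretionary income = 308 − 4·3 − 20·12 = 56; x* = 4 + 0.5·56/3 = 13.3333.

x* = 13.3333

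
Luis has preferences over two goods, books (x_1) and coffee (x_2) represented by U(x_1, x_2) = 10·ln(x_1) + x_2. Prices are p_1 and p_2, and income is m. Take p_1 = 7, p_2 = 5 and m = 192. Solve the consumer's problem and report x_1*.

x_1* = 7.1429

MU_x_1 = 10/x_1, MU_x_2 = 1. Tangency: 10/x_1 = p_1/p_2.
So x_1*(p_1,p_2) = 10·p_2/p_1, independent of income; and x_2* = (m − 10·p_2)/p_2.
At the given prices: x_1* = 10·5/7 = 7.1429.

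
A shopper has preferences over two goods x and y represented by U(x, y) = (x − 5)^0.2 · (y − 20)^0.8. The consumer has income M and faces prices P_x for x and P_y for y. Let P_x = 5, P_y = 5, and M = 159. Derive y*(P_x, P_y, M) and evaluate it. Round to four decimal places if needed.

y* = 25.44

After buying the subsistence bundle (5, 20), a share 0.2 of the remaining income goes to x: x* = 5 + 0.2·(M − 5P_x − 20P_y)/P_x.
Discretionary income = 159 − 5·5 − 20·5 = 34; y* = 20 + 0.8·34/5 = 25.44.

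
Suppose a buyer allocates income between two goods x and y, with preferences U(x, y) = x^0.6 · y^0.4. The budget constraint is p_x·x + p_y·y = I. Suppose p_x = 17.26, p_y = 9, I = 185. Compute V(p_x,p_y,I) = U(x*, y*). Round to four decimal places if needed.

MU_x/MU_y = (0.6·y)/(0.4·x); tangency sets this equal to p_x/p_y.
So 0.6·p_y·y = 0.4·p_x·x; combined with the budget, a share 0.6 of income goes to x.
Demand: x*(p_x,p_y,I) = 0.6·I/p_x and y* = 0.4·I/p_y.
At p_x=17.26, p_y=9, I=185: x* = 0.6·185/17.26 = 6.4311, y* = 8.2222.
Utility at the optimum: U(6.4311, 8.2222) = 7.0952.

V = 7.0952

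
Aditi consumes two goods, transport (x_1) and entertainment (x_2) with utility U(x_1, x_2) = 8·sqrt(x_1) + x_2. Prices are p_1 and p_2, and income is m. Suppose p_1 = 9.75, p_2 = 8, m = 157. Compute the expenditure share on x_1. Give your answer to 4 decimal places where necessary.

Plugging in: x_1* = (4·8/9.75)² = 10.7719, x_2* = 6.4968.
Expenditure on x_1: 9.75·10.7719 = 105.0256; share = 0.669.

share on x_1 = 0.669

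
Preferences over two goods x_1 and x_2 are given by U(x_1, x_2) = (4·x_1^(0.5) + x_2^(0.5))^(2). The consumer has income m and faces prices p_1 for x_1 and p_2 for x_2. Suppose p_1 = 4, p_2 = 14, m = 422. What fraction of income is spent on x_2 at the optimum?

MRS = MU_x_1/MU_x_2 = 4·(x_2/x_1)^(0.5). Set equal to p_1/p_2.
Solve for the ratio: x_2/x_1 = [(1/4)·p_1/p_2]^(2).
With the ratio pinned down, the budget gives x_1* = m/(p_1 + p_2·(x_2/x_1)) and x_2* = (x_2/x_1)·x_1*.
Numerically x_2/x_1 = 0.005102, so x_1* = 422/(4 + 14·0.005102) = 103.6491 and x_2* = 0.005102·103.6491 = 0.5288.
Expenditure on x_2: 14·0.5288 = 7.4035; share = 0.0175.

share on x_2 = 0.0175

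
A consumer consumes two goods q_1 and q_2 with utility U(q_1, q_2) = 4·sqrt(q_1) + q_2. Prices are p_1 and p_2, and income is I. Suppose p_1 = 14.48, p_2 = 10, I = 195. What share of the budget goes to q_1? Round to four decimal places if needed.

share on q_1 = 0.1417

MU_q_1 = 2/√q_1, MU_q_2 = 1. Tangency: 2/√q_1 = p_1/p_2.
Solve: √q_1 = 2·p_2/p_1, so q_1*(p_1,p_2) = (2·p_2/p_1)², and q_2* = (I − p_1·q_1*)/p_2.
Plugging in: q_1* = (2·10/14.48)² = 1.9078, q_2* = 16.7376.
Expenditure on q_1: 14.48·1.9078 = 27.6243; share = 0.1417.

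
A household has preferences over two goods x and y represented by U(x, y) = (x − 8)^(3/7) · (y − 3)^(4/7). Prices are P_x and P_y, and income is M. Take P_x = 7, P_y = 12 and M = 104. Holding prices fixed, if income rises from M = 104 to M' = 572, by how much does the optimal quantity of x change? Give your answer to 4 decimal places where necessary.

After buying the subsistence bundle (8, 3), a share 3/7 of the remaining income goes to x: x* = 8 + 3/7·(M − 8P_x − 3P_y)/P_x.
Discretionary income = 104 − 8·7 − 3·12 = 12; x* = 8 + 3/7·12/7 = 8.7347.
At M' = 572: x* = 37.3878. Change: 37.3878 − 8.7347 = 28.6531.

Δx* = 28.6531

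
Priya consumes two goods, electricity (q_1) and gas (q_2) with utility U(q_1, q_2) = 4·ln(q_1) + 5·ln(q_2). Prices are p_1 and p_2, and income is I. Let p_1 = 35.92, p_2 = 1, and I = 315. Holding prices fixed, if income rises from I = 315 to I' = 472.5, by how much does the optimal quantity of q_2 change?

Δq_2* = 87.5

Tangency: MRS = (4/5)·q_2/q_1 = p_1/p_2.
Rearranging, p_2·q_2 = (5/4)·p_1·q_1. Substituting into the budget gives p_1·q_1·(1 + (5/4)) = I.
Demand: q_1*(p_1,p_2,I) = 4/9·I/p_1 and q_2* = 5/9·I/p_2.
At p_1=35.92, p_2=1, I=315: q_2* = 5/9·315/1 = 175.
At I' = 472.5: q_2* = 262.5. Change: 262.5 − 175 = 87.5.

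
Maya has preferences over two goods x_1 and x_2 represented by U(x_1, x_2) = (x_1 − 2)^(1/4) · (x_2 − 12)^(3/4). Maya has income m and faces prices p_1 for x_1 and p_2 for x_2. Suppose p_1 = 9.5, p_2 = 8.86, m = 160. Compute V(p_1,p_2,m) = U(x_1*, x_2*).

After buying the subsistence bundle (2, 12), a share 0.25 of the remaining income goes to x_1: x_1* = 2 + 0.25·(m − 2p_1 − 12p_2)/p_1.
Discretionary income = 160 − 2·9.5 − 12·8.86 = 34.68; x_1* = 2 + 0.25·34.68/9.5 = 2.9126; x_2* = 12 + 0.75·34.68/8.86 = 14.9357.
Utility at the optimum: U(2.9126, 14.9357) = 2.1921.

V = 2.1921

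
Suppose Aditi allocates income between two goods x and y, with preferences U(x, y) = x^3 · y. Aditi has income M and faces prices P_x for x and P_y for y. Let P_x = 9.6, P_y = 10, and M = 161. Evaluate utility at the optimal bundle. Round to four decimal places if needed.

Tangency: MRS = 3·y/x = P_x/P_y.
Rearranging, P_y·y = (1/3)·P_x·x. Substituting into the budget gives P_x·x·(1 + (1/3)) = M.
Demand: x*(P_x,P_y,M) = 0.75·M/P_x and y* = 0.25·M/P_y.
At P_x=9.6, P_y=10, M=161: x* = 0.75·161/9.6 = 12.5781, y* = 4.025.
Utility at the optimum: U(12.5781, 4.025) = 8009.6512.

V = 8009.6512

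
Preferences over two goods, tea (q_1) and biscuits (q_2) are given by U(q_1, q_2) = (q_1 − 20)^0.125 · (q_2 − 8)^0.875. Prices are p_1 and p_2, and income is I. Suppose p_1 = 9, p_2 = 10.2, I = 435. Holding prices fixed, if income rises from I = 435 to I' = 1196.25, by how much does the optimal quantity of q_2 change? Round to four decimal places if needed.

Let q_1' = q_1−20, q_2' = q_2−8. MRS = (1/7)·q_2'/q_1' = p_1/p_2.
Substituting into the budget: q_1* = 20 + 0.125·(I − 20·p_1 − 8·p_2)/p_1, and q_2* = 8 + 0.875·(…)/p_2.
Discretionary income = 435 − 20·9 − 8·10.2 = 173.4; q_2* = 8 + 0.875·173.4/10.2 = 22.875.
At I' = 1196.25: q_2* = 88.1783. Change: 88.1783 − 22.875 = 65.3033.

Δq_2* = 65.3033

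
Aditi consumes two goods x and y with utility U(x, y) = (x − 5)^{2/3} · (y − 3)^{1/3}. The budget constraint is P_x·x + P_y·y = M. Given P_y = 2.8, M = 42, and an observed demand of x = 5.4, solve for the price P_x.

This is Cobb-Douglas in (x−5, y−3): tangency gives 2/3·P_y·(y−3) = 1/3·P_x·(x−5).
After buying the subsistence bundle (5, 3), a share 2/3 of the remaining income goes to x: x* = 5 + 2/3·(M − 5P_x − 3P_y)/P_x.
Set x* = 5.4 in the demand function and solve for P_x: P_x = 6.

P_x = 6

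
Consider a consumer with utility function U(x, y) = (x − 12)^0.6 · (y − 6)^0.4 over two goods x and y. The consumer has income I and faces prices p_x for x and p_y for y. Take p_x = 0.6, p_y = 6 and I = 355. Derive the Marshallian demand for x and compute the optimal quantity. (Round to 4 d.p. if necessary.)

This is Cobb-Douglas in (x−12, y−6): tangency gives 0.6·p_y·(y−6) = 0.4·p_x·(x−12).
Substituting into the budget: x* = 12 + 0.6·(I − 12·p_x − 6·p_y)/p_x, and y* = 6 + 0.4·(…)/p_y.
Discretionary income = 355 − 12·0.6 − 6·6 = 311.8; x* = 12 + 0.6·311.8/0.6 = 323.8.

x* = 323.8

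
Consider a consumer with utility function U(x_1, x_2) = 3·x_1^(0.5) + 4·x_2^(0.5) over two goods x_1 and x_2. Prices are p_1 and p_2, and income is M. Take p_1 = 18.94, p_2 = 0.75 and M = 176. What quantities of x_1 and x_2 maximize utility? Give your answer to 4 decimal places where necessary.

x_1* = 0.2025, x_2* = 229.5535

Substitute x_2 = (x_2/x_1)·x_1 into the budget: x_1* = M/(p_1 + p_2·(x_2/x_1)).
Numerically x_2/x_1 = 1133.743723, so x_1* = 176/(18.94 + 0.75·1133.743723) = 0.2025 and x_2* = 1133.743723·0.2025 = 229.5535.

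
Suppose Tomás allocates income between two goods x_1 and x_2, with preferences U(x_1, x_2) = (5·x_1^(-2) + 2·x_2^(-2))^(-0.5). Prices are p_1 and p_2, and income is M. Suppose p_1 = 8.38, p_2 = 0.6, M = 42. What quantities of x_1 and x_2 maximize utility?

x_1* = 4.447, x_2* = 7.8907

MRS = MU_x_1/MU_x_2 = (5/2)·(x_2/x_1)^(3). Set equal to p_1/p_2.
Hence x_2/x_1 = ((2/5)·p_1/p_2)^(1/(3)), i.e. raised to the 1/3 power.
With the ratio pinned down, the budget gives x_1* = M/(p_1 + p_2·(x_2/x_1)) and x_2* = (x_2/x_1)·x_1*.
Numerically x_2/x_1 = 1.774398, so x_1* = 42/(8.38 + 0.6·1.774398) = 4.447 and x_2* = 1.774398·4.447 = 7.8907.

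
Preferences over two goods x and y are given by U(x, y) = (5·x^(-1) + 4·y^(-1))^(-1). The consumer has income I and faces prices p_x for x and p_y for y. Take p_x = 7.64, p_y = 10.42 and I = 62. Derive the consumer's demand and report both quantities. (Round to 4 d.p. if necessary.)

From the CES first-order condition, (5/4)·(y/x)^(2) = p_x/p_y.
Hence y/x = ((4/5)·p_x/p_y)^(1/(2)), i.e. raised to the 0.5 power.
With the ratio pinned down, the budget gives x* = I/(p_x + p_y·(y/x)) and y* = (y/x)·x*.
Numerically y/x = 0.765875, so x* = 62/(7.64 + 10.42·0.765875) = 3.9692 and y* = 0.765875·3.9692 = 3.0399.

x* = 3.9692, y* = 3.0399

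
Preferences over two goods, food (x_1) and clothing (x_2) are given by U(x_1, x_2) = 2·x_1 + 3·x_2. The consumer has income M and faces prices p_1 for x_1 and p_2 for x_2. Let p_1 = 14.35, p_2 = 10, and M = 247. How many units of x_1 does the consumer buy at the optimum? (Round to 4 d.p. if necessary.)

x_1* = 0

Linear utility — the consumer picks whichever good has higher MU/price: 2/14.35 = 0.1394 vs 3/10 = 0.3.
x_2 gives more utility per dollar, so spend all income on x_2: x_2* = M/p_2, x_1* = 0.
Numerically: x_1* = 0, x_2* = 24.7.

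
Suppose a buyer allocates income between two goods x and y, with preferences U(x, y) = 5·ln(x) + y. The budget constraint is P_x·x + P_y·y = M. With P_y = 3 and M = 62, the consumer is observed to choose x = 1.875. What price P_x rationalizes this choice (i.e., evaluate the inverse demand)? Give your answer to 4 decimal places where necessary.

P_x = 8

Set MRS = P_x/P_y: (5/x)/1 = P_x/P_y.
So x*(P_x,P_y) = 5·P_y/P_x, independent of income; and y* = (M − 5·P_y)/P_y.
Set x* = 1.875 in the demand function and solve for P_x: P_x = 8.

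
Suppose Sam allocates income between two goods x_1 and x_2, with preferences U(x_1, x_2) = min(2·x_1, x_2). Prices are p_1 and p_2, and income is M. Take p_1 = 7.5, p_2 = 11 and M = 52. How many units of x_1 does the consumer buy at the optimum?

With perfect complements, no substitution: consume in ratio x_1:x_2 = 1:2.
Budget: p_1·x_1 + p_2·2·x_1 = M, so (p_1 + 2·p_2)·x_1 = M.
Demand: x_1*(p_1,p_2,M) = M/(p_1 + 2·p_2), x_2* = 2·M/(p_1 + 2·p_2).
Here 7.5 + 2·11 = 29.5, giving x_1* = 1.7627.

x_1* = 1.7627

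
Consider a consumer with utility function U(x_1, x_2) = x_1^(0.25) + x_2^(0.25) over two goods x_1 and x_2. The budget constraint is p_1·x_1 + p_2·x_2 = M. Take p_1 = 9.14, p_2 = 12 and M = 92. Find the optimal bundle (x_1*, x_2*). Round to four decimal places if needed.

From the CES first-order condition, (x_2/x_1)^(0.75) = p_1/p_2.
Solve for the ratio: x_2/x_1 = [p_1/p_2]^(4/3).
With the ratio pinned down, the budget gives x_1* = M/(p_1 + p_2·(x_2/x_1)) and x_2* = (x_2/x_1)·x_1*.
Numerically x_2/x_1 = 0.69559, so x_1* = 92/(9.14 + 12·0.69559) = 5.261 and x_2* = 0.69559·5.261 = 3.6595.

x_1* = 5.261, x_2* = 3.6595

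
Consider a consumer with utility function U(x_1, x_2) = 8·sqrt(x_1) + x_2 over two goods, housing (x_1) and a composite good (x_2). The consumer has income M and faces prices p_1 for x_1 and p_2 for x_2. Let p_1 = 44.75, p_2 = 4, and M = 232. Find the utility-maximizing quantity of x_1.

Set MRS = p_1/p_2: 4·x_1^(−1/2) = p_1/p_2.
Thus x_1* = (4·p_2/p_1)² — independent of M — with the rest of income spent on x_2.
Plugging in: x_1* = (4·4/44.75)² = 0.1278.

x_1* = 0.1278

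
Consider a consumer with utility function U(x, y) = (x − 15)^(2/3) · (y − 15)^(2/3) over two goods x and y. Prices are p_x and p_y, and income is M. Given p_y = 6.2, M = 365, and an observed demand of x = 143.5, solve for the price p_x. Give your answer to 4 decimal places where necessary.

p_x = 1

Let x' = x−15, y' = y−15. MRS = y'/x' = p_x/p_y.
After buying the subsistence bundle (15, 15), a share 0.5 of the remaining income goes to x: x* = 15 + 0.5·(M − 15p_x − 15p_y)/p_x.
Set x* = 143.5 in the demand function and solve for p_x: p_x = 1.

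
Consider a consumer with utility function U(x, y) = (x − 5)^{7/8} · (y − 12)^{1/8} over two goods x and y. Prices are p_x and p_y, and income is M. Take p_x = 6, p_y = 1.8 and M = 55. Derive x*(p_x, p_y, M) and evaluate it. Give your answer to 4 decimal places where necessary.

x* = 5.4958

Discretionary income = 55 − 5·6 − 12·1.8 = 3.4; x* = 5 + 0.875·3.4/6 = 5.4958.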